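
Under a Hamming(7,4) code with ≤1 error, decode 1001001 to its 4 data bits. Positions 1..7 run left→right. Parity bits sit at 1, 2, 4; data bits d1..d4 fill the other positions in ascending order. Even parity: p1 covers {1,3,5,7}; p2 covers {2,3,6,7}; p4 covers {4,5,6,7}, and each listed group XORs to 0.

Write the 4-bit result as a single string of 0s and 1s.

0001

s1 (pos 1,3,5,7): 1⊕0⊕0⊕1 = 0
s2 (pos 2,3,6,7): 0⊕0⊕0⊕1 = 1
s4 (pos 4,5,6,7): 1⊕0⊕0⊕1 = 0
Syndrome s4…s1 = 010 → error at position 2.
Flip position 2: 1001001 → 1101001
Read data bits from positions 3,5,6,7: 0001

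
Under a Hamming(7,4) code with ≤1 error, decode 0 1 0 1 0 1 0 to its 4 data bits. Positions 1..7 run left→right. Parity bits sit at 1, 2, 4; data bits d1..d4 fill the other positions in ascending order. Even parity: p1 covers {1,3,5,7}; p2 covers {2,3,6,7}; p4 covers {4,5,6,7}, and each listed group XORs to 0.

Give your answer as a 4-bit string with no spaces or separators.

0010

s1 (pos 1,3,5,7): 0⊕0⊕0⊕0 = 0
s2 (pos 2,3,6,7): 1⊕0⊕1⊕0 = 0
s4 (pos 4,5,6,7): 1⊕0⊕1⊕0 = 0
Syndrome s4…s1 = 000 → no error.
Read data bits from positions 3,5,6,7: 0010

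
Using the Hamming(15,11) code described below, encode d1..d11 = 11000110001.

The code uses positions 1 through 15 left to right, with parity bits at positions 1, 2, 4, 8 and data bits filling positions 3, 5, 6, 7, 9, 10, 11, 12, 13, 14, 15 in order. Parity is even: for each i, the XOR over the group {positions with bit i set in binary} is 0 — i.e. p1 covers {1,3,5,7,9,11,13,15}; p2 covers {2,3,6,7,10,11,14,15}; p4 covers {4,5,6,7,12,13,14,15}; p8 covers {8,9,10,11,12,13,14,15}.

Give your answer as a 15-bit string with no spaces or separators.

Place data at non-parity positions: p1 p2 1 p4 1 0 0 p8 0 1 1 0 0 0 1
p1 (pos 1,3,5,7,9,11,13,15): XOR of data positions = 1⊕1⊕0⊕0⊕1⊕0⊕1 = 0
p2 (pos 2,3,6,7,10,11,14,15): XOR of data positions = 1⊕0⊕0⊕1⊕1⊕0⊕1 = 0
p4 (pos 4,5,6,7,12,13,14,15): XOR of data positions = 1⊕0⊕0⊕0⊕0⊕0⊕1 = 0
p8 (pos 8,9,10,11,12,13,14,15): XOR of data positions = 0⊕1⊕1⊕0⊕0⊕0⊕1 = 1
Codeword: 001010010110001

001010010110001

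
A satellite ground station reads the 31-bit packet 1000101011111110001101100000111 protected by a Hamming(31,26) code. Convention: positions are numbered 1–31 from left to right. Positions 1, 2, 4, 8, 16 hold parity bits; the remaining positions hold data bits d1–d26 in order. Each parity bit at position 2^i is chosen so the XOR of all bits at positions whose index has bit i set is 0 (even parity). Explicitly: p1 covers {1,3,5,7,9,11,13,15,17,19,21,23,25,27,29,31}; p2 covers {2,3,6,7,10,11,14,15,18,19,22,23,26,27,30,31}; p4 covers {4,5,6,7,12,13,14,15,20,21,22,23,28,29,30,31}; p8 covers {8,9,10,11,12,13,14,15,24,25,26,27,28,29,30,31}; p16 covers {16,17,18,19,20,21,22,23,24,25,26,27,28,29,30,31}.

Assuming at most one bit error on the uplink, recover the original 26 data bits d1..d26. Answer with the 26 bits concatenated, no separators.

01011111111101101100000111

s1 (pos 1,3,5,7,9,11,13,15,17,19,21,23,25,27,29,31): 1⊕0⊕1⊕1⊕1⊕1⊕1⊕1⊕0⊕1⊕0⊕1⊕0⊕0⊕1⊕1 = 1
s2 (pos 2,3,6,7,10,11,14,15,18,19,22,23,26,27,30,31): 0⊕0⊕0⊕1⊕1⊕1⊕1⊕1⊕0⊕1⊕1⊕1⊕0⊕0⊕1⊕1 = 0
s4 (pos 4,5,6,7,12,13,14,15,20,21,22,23,28,29,30,31): 0⊕1⊕0⊕1⊕1⊕1⊕1⊕1⊕1⊕0⊕1⊕1⊕0⊕1⊕1⊕1 = 0
s8 (pos 8,9,10,11,12,13,14,15,24,25,26,27,28,29,30,31): 0⊕1⊕1⊕1⊕1⊕1⊕1⊕1⊕0⊕0⊕0⊕0⊕0⊕1⊕1⊕1 = 0
s16 (pos 16,17,18,19,20,21,22,23,24,25,26,27,28,29,30,31): 0⊕0⊕0⊕1⊕1⊕0⊕1⊕1⊕0⊕0⊕0⊕0⊕0⊕1⊕1⊕1 = 1
Syndrome s16…s1 = 10001 → error at position 17.
Flip position 17: 1000101011111110001101100000111 → 1000101011111110101101100000111
Read data bits from positions 3,5,6,7,9,10,11,12,13,14,15,17,18,19,20,21,22,23,24,25,26,27,28,29,30,31: 01011111111101101100000111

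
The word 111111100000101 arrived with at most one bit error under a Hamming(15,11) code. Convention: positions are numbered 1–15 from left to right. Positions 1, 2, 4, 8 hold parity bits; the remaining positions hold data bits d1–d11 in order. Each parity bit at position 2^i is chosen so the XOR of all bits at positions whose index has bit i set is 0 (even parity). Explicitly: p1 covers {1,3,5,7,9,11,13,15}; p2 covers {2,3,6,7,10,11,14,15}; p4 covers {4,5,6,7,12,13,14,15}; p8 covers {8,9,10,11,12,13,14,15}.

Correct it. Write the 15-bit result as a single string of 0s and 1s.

101111100000101

s1 (pos 1,3,5,7,9,11,13,15): 1⊕1⊕1⊕1⊕0⊕0⊕1⊕1 = 0
s2 (pos 2,3,6,7,10,11,14,15): 1⊕1⊕1⊕1⊕0⊕0⊕0⊕1 = 1
s4 (pos 4,5,6,7,12,13,14,15): 1⊕1⊕1⊕1⊕0⊕1⊕0⊕1 = 0
s8 (pos 8,9,10,11,12,13,14,15): 0⊕0⊕0⊕0⊕0⊕1⊕0⊕1 = 0
Syndrome s8…s1 = 0010 → error at position 2.
Flip position 2: 111111100000101 → 101111100000101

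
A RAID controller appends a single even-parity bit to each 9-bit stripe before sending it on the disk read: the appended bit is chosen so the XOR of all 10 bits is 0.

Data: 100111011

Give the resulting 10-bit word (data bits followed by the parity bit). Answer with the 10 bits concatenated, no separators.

XOR of the 9 data bits: 1⊕0⊕0⊕1⊕1⊕1⊕0⊕1⊕1 = 0
Parity bit = 0 (so all 10 bits XOR to 0).

1001110110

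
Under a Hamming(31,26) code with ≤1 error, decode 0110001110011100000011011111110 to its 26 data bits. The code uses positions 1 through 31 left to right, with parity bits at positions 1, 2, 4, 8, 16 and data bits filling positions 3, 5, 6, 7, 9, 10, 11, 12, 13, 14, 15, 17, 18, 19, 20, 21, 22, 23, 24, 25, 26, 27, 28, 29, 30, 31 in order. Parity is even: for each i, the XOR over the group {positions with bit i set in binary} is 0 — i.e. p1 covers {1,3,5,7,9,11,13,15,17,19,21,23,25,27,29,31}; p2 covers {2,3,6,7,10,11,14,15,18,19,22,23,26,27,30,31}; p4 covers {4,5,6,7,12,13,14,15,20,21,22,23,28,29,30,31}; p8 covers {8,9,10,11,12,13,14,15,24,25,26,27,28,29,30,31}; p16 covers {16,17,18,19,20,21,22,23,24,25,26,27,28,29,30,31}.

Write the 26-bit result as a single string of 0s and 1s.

s1 (pos 1,3,5,7,9,11,13,15,17,19,21,23,25,27,29,31): 0⊕1⊕0⊕1⊕1⊕0⊕1⊕0⊕0⊕0⊕1⊕0⊕1⊕1⊕1⊕0 = 0
s2 (pos 2,3,6,7,10,11,14,15,18,19,22,23,26,27,30,31): 1⊕1⊕0⊕1⊕0⊕0⊕1⊕0⊕0⊕0⊕1⊕0⊕1⊕1⊕1⊕0 = 0
s4 (pos 4,5,6,7,12,13,14,15,20,21,22,23,28,29,30,31): 0⊕0⊕0⊕1⊕1⊕1⊕1⊕0⊕0⊕1⊕1⊕0⊕1⊕1⊕1⊕0 = 1
s8 (pos 8,9,10,11,12,13,14,15,24,25,26,27,28,29,30,31): 1⊕1⊕0⊕0⊕1⊕1⊕1⊕0⊕1⊕1⊕1⊕1⊕1⊕1⊕1⊕0 = 0
s16 (pos 16,17,18,19,20,21,22,23,24,25,26,27,28,29,30,31): 0⊕0⊕0⊕0⊕0⊕1⊕1⊕0⊕1⊕1⊕1⊕1⊕1⊕1⊕1⊕0 = 1
Syndrome s16…s1 = 10100 → error at position 20.
Flip position 20: 0110001110011100000011011111110 → 0110001110011100000111011111110
Read data bits from positions 3,5,6,7,9,10,11,12,13,14,15,17,18,19,20,21,22,23,24,25,26,27,28,29,30,31: 10011001110000111011111110

10011001110000111011111110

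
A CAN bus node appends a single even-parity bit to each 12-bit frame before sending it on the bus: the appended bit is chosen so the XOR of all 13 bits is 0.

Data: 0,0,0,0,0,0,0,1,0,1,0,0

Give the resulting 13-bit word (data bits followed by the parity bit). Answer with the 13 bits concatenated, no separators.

0000000101000

XOR of the 12 data bits: 0⊕0⊕0⊕0⊕0⊕0⊕0⊕1⊕0⊕1⊕0⊕0 = 0
Parity bit = 0 (so all 13 bits XOR to 0).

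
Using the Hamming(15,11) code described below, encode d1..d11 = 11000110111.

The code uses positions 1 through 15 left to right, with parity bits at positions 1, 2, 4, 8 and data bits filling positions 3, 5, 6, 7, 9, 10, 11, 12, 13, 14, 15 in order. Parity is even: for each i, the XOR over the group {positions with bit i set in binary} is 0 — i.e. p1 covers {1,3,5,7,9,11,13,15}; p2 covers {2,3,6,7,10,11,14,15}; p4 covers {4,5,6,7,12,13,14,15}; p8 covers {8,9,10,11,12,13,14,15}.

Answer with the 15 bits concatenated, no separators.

111010010110111

Place data at non-parity positions: p1 p2 1 p4 1 0 0 p8 0 1 1 0 1 1 1
p1 (pos 1,3,5,7,9,11,13,15): XOR of data positions = 1⊕1⊕0⊕0⊕1⊕1⊕1 = 1
p2 (pos 2,3,6,7,10,11,14,15): XOR of data positions = 1⊕0⊕0⊕1⊕1⊕1⊕1 = 1
p4 (pos 4,5,6,7,12,13,14,15): XOR of data positions = 1⊕0⊕0⊕0⊕1⊕1⊕1 = 0
p8 (pos 8,9,10,11,12,13,14,15): XOR of data positions = 0⊕1⊕1⊕0⊕1⊕1⊕1 = 1
Codeword: 111010010110111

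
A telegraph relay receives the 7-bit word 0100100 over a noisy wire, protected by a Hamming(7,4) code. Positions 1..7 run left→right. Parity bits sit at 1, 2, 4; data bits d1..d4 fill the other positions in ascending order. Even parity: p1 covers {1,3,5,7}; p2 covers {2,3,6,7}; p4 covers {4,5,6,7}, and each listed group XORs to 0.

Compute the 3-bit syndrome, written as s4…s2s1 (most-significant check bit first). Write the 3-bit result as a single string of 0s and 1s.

111

s1 (pos 1,3,5,7): 0⊕0⊕1⊕0 = 1
s2 (pos 2,3,6,7): 1⊕0⊕0⊕0 = 1
s4 (pos 4,5,6,7): 0⊕1⊕0⊕0 = 1
Syndrome s4…s1 = 111 → error at position 7.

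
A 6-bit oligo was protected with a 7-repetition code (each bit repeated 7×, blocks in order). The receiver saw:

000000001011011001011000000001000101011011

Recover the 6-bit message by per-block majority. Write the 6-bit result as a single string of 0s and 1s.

011001

Block 1 (0000000): 0 ones → 0
Block 2 (0101101): 4 ones → 1
Block 3 (1001011): 4 ones → 1
Block 4 (0000000): 0 ones → 0
Block 5 (0100010): 2 ones → 0
Block 6 (1011011): 5 ones → 1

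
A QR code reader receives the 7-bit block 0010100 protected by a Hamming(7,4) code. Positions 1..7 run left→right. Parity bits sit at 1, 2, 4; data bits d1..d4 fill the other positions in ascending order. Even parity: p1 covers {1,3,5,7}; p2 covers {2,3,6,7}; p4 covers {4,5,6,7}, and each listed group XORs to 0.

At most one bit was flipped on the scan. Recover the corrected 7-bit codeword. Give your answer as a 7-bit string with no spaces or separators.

0010110

s1 (pos 1,3,5,7): 0⊕1⊕1⊕0 = 0
s2 (pos 2,3,6,7): 0⊕1⊕0⊕0 = 1
s4 (pos 4,5,6,7): 0⊕1⊕0⊕0 = 1
Syndrome s4…s1 = 110 → error at position 6.
Flip position 6: 0010100 → 0010110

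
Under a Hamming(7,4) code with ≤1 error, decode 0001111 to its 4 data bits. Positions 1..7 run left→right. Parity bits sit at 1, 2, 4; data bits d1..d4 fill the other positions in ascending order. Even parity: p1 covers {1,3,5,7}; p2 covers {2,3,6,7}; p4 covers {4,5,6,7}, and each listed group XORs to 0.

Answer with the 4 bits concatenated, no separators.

s1 (pos 1,3,5,7): 0⊕0⊕1⊕1 = 0
s2 (pos 2,3,6,7): 0⊕0⊕1⊕1 = 0
s4 (pos 4,5,6,7): 1⊕1⊕1⊕1 = 0
Syndrome s4…s1 = 000 → no error.
Read data bits from positions 3,5,6,7: 0111

0111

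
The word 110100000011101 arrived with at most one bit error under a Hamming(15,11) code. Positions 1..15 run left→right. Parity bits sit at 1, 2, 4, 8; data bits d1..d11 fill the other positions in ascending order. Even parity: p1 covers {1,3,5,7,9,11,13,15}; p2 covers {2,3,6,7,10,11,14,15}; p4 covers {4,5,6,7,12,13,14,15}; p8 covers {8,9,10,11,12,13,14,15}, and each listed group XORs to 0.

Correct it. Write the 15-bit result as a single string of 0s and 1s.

100100000011101

s1 (pos 1,3,5,7,9,11,13,15): 1⊕0⊕0⊕0⊕0⊕1⊕1⊕1 = 0
s2 (pos 2,3,6,7,10,11,14,15): 1⊕0⊕0⊕0⊕0⊕1⊕0⊕1 = 1
s4 (pos 4,5,6,7,12,13,14,15): 1⊕0⊕0⊕0⊕1⊕1⊕0⊕1 = 0
s8 (pos 8,9,10,11,12,13,14,15): 0⊕0⊕0⊕1⊕1⊕1⊕0⊕1 = 0
Syndrome s8…s1 = 0010 → error at position 2.
Flip position 2: 110100000011101 → 100100000011101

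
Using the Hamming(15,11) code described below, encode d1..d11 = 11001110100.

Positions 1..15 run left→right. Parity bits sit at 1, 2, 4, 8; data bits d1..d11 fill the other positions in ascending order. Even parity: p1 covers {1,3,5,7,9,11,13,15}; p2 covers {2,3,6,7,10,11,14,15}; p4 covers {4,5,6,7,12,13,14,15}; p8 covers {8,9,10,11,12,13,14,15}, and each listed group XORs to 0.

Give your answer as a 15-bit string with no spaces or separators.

111010001110100

Place data at non-parity positions: p1 p2 1 p4 1 0 0 p8 1 1 1 0 1 0 0
p1 (pos 1,3,5,7,9,11,13,15): XOR of data positions = 1⊕1⊕0⊕1⊕1⊕1⊕0 = 1
p2 (pos 2,3,6,7,10,11,14,15): XOR of data positions = 1⊕0⊕0⊕1⊕1⊕0⊕0 = 1
p4 (pos 4,5,6,7,12,13,14,15): XOR of data positions = 1⊕0⊕0⊕0⊕1⊕0⊕0 = 0
p8 (pos 8,9,10,11,12,13,14,15): XOR of data positions = 1⊕1⊕1⊕0⊕1⊕0⊕0 = 0
Codeword: 111010001110100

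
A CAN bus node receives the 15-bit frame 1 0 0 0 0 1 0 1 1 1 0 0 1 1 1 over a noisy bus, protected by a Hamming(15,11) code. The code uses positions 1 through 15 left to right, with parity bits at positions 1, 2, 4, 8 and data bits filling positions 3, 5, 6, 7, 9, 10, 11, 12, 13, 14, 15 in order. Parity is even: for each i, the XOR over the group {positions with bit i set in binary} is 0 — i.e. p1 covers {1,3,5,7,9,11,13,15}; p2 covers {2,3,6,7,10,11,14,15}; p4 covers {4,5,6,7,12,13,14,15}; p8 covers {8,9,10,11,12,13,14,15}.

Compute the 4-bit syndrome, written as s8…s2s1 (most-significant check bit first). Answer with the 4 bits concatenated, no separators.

s1 (pos 1,3,5,7,9,11,13,15): 1⊕0⊕0⊕0⊕1⊕0⊕1⊕1 = 0
s2 (pos 2,3,6,7,10,11,14,15): 0⊕0⊕1⊕0⊕1⊕0⊕1⊕1 = 0
s4 (pos 4,5,6,7,12,13,14,15): 0⊕0⊕1⊕0⊕0⊕1⊕1⊕1 = 0
s8 (pos 8,9,10,11,12,13,14,15): 1⊕1⊕1⊕0⊕0⊕1⊕1⊕1 = 0
Syndrome s8…s1 = 0000 → no error.

0000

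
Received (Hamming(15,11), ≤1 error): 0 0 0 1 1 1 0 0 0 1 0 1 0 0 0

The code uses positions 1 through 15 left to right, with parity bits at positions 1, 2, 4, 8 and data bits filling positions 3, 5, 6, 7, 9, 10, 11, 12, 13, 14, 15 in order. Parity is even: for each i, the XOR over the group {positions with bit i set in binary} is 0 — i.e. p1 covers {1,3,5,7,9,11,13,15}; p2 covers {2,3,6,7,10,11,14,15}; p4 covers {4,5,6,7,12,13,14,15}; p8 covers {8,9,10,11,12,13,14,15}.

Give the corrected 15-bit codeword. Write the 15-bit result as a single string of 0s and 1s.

s1 (pos 1,3,5,7,9,11,13,15): 0⊕0⊕1⊕0⊕0⊕0⊕0⊕0 = 1
s2 (pos 2,3,6,7,10,11,14,15): 0⊕0⊕1⊕0⊕1⊕0⊕0⊕0 = 0
s4 (pos 4,5,6,7,12,13,14,15): 1⊕1⊕1⊕0⊕1⊕0⊕0⊕0 = 0
s8 (pos 8,9,10,11,12,13,14,15): 0⊕0⊕1⊕0⊕1⊕0⊕0⊕0 = 0
Syndrome s8…s1 = 0001 → error at position 1.
Flip position 1: 000111000101000 → 100111000101000

100111000101000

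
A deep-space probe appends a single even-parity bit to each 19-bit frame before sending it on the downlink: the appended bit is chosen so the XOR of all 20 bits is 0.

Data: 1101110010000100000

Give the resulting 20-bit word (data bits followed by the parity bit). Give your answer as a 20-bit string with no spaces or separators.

11011100100001000001

XOR of the 19 data bits: 1⊕1⊕0⊕1⊕1⊕1⊕0⊕0⊕1⊕0⊕0⊕0⊕0⊕1⊕0⊕0⊕0⊕0⊕0 = 1
Parity bit = 1 (so all 20 bits XOR to 0).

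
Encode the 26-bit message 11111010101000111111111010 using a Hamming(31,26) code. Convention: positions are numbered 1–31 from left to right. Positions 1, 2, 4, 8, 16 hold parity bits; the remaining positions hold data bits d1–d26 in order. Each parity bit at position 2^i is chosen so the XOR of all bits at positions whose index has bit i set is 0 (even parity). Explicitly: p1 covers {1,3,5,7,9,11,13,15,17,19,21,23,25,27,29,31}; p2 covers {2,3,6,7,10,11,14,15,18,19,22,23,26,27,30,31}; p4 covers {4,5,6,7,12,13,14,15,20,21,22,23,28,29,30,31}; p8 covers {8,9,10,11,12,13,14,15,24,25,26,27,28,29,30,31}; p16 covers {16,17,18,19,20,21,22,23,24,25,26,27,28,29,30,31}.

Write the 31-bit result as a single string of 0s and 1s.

1011111010101010000111111111010

Place data at non-parity positions: p1 p2 1 p4 1 1 1 p8 1 0 1 0 1 0 1 p16 0 0 0 1 1 1 1 1 1 1 1 1 0 1 0
p1 (pos 1,3,5,7,9,11,13,15,17,19,21,23,25,27,29,31): XOR of data positions = 1⊕1⊕1⊕1⊕1⊕1⊕1⊕0⊕0⊕1⊕1⊕1⊕1⊕0⊕0 = 1
p2 (pos 2,3,6,7,10,11,14,15,18,19,22,23,26,27,30,31): XOR of data positions = 1⊕1⊕1⊕0⊕1⊕0⊕1⊕0⊕0⊕1⊕1⊕1⊕1⊕1⊕0 = 0
p4 (pos 4,5,6,7,12,13,14,15,20,21,22,23,28,29,30,31): XOR of data positions = 1⊕1⊕1⊕0⊕1⊕0⊕1⊕1⊕1⊕1⊕1⊕1⊕0⊕1⊕0 = 1
p8 (pos 8,9,10,11,12,13,14,15,24,25,26,27,28,29,30,31): XOR of data positions = 1⊕0⊕1⊕0⊕1⊕0⊕1⊕1⊕1⊕1⊕1⊕1⊕0⊕1⊕0 = 0
p16 (pos 16,17,18,19,20,21,22,23,24,25,26,27,28,29,30,31): XOR of data positions = 0⊕0⊕0⊕1⊕1⊕1⊕1⊕1⊕1⊕1⊕1⊕1⊕0⊕1⊕0 = 0
Codeword: 1011111010101010000111111111010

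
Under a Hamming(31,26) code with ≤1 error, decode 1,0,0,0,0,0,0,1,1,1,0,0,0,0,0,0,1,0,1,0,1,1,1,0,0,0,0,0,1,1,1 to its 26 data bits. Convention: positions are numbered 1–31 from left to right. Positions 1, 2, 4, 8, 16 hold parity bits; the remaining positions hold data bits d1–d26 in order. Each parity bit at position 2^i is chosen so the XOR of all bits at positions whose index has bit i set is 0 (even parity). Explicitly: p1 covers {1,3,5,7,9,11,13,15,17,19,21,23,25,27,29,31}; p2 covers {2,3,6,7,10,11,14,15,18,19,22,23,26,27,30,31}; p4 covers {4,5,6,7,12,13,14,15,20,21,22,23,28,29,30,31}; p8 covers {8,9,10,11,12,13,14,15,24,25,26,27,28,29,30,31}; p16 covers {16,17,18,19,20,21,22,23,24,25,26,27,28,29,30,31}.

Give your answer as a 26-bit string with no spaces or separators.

00001100000101011100000111

s1 (pos 1,3,5,7,9,11,13,15,17,19,21,23,25,27,29,31): 1⊕0⊕0⊕0⊕1⊕0⊕0⊕0⊕1⊕1⊕1⊕1⊕0⊕0⊕1⊕1 = 0
s2 (pos 2,3,6,7,10,11,14,15,18,19,22,23,26,27,30,31): 0⊕0⊕0⊕0⊕1⊕0⊕0⊕0⊕0⊕1⊕1⊕1⊕0⊕0⊕1⊕1 = 0
s4 (pos 4,5,6,7,12,13,14,15,20,21,22,23,28,29,30,31): 0⊕0⊕0⊕0⊕0⊕0⊕0⊕0⊕0⊕1⊕1⊕1⊕0⊕1⊕1⊕1 = 0
s8 (pos 8,9,10,11,12,13,14,15,24,25,26,27,28,29,30,31): 1⊕1⊕1⊕0⊕0⊕0⊕0⊕0⊕0⊕0⊕0⊕0⊕0⊕1⊕1⊕1 = 0
s16 (pos 16,17,18,19,20,21,22,23,24,25,26,27,28,29,30,31): 0⊕1⊕0⊕1⊕0⊕1⊕1⊕1⊕0⊕0⊕0⊕0⊕0⊕1⊕1⊕1 = 0
Syndrome s16…s1 = 00000 → no error.
Read data bits from positions 3,5,6,7,9,10,11,12,13,14,15,17,18,19,20,21,22,23,24,25,26,27,28,29,30,31: 00001100000101011100000111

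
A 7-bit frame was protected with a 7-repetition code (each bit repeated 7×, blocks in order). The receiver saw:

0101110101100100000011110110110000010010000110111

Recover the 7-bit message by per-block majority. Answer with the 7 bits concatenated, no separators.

1101001

Block 1 (0101110): 4 ones → 1
Block 2 (1011001): 4 ones → 1
Block 3 (0000001): 1 one → 0
Block 4 (1110110): 5 ones → 1
Block 5 (1100000): 2 ones → 0
Block 6 (1001000): 2 ones → 0
Block 7 (0110111): 5 ones → 1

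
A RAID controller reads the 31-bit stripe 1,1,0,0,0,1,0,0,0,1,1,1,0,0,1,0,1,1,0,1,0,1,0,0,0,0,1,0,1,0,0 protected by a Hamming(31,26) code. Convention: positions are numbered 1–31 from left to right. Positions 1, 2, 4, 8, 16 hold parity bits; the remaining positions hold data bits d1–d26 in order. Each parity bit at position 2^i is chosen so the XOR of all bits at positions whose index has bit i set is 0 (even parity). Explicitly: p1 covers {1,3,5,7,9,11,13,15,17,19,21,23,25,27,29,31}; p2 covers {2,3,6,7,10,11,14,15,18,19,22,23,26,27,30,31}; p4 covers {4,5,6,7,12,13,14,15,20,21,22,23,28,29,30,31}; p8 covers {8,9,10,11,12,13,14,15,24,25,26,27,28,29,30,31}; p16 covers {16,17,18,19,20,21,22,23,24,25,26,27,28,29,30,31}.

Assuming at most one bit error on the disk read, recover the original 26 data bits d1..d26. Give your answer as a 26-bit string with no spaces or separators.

00100111001110101000010100

s1 (pos 1,3,5,7,9,11,13,15,17,19,21,23,25,27,29,31): 1⊕0⊕0⊕0⊕0⊕1⊕0⊕1⊕1⊕0⊕0⊕0⊕0⊕1⊕1⊕0 = 0
s2 (pos 2,3,6,7,10,11,14,15,18,19,22,23,26,27,30,31): 1⊕0⊕1⊕0⊕1⊕1⊕0⊕1⊕1⊕0⊕1⊕0⊕0⊕1⊕0⊕0 = 0
s4 (pos 4,5,6,7,12,13,14,15,20,21,22,23,28,29,30,31): 0⊕0⊕1⊕0⊕1⊕0⊕0⊕1⊕1⊕0⊕1⊕0⊕0⊕1⊕0⊕0 = 0
s8 (pos 8,9,10,11,12,13,14,15,24,25,26,27,28,29,30,31): 0⊕0⊕1⊕1⊕1⊕0⊕0⊕1⊕0⊕0⊕0⊕1⊕0⊕1⊕0⊕0 = 0
s16 (pos 16,17,18,19,20,21,22,23,24,25,26,27,28,29,30,31): 0⊕1⊕1⊕0⊕1⊕0⊕1⊕0⊕0⊕0⊕0⊕1⊕0⊕1⊕0⊕0 = 0
Syndrome s16…s1 = 00000 → no error.
Read data bits from positions 3,5,6,7,9,10,11,12,13,14,15,17,18,19,20,21,22,23,24,25,26,27,28,29,30,31: 00100111001110101000010100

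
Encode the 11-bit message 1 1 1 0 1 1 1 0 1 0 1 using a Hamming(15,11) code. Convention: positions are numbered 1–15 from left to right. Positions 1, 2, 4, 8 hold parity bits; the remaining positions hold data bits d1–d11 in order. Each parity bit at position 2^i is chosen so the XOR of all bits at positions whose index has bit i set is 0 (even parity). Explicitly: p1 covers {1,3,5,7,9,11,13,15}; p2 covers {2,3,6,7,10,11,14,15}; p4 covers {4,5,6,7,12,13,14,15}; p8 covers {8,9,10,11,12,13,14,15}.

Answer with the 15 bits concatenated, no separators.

Place data at non-parity positions: p1 p2 1 p4 1 1 0 p8 1 1 1 0 1 0 1
p1 (pos 1,3,5,7,9,11,13,15): XOR of data positions = 1⊕1⊕0⊕1⊕1⊕1⊕1 = 0
p2 (pos 2,3,6,7,10,11,14,15): XOR of data positions = 1⊕1⊕0⊕1⊕1⊕0⊕1 = 1
p4 (pos 4,5,6,7,12,13,14,15): XOR of data positions = 1⊕1⊕0⊕0⊕1⊕0⊕1 = 0
p8 (pos 8,9,10,11,12,13,14,15): XOR of data positions = 1⊕1⊕1⊕0⊕1⊕0⊕1 = 1
Codeword: 011011011110101

011011011110101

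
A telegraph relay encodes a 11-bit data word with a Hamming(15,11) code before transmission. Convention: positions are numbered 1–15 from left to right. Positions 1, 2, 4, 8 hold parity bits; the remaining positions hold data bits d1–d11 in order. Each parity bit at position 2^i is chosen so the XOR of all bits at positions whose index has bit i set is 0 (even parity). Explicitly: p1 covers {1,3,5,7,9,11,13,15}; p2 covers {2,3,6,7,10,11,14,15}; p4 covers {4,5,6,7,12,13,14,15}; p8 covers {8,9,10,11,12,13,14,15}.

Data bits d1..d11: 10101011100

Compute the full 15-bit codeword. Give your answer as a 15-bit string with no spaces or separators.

011101001011100

Place data at non-parity positions: p1 p2 1 p4 0 1 0 p8 1 0 1 1 1 0 0
p1 (pos 1,3,5,7,9,11,13,15): XOR of data positions = 1⊕0⊕0⊕1⊕1⊕1⊕0 = 0
p2 (pos 2,3,6,7,10,11,14,15): XOR of data positions = 1⊕1⊕0⊕0⊕1⊕0⊕0 = 1
p4 (pos 4,5,6,7,12,13,14,15): XOR of data positions = 0⊕1⊕0⊕1⊕1⊕0⊕0 = 1
p8 (pos 8,9,10,11,12,13,14,15): XOR of data positions = 1⊕0⊕1⊕1⊕1⊕0⊕0 = 0
Codeword: 011101001011100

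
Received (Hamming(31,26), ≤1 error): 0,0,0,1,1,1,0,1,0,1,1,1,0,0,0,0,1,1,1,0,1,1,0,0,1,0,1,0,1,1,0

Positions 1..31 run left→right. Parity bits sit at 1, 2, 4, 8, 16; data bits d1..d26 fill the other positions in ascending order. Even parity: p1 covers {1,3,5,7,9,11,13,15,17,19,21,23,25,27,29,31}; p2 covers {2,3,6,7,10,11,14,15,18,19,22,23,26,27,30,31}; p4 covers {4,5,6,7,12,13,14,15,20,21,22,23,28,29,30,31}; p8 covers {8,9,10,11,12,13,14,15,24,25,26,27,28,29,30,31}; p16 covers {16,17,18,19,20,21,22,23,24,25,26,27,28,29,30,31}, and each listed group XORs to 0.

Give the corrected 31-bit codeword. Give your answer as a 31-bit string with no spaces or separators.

s1 (pos 1,3,5,7,9,11,13,15,17,19,21,23,25,27,29,31): 0⊕0⊕1⊕0⊕0⊕1⊕0⊕0⊕1⊕1⊕1⊕0⊕1⊕1⊕1⊕0 = 0
s2 (pos 2,3,6,7,10,11,14,15,18,19,22,23,26,27,30,31): 0⊕0⊕1⊕0⊕1⊕1⊕0⊕0⊕1⊕1⊕1⊕0⊕0⊕1⊕1⊕0 = 0
s4 (pos 4,5,6,7,12,13,14,15,20,21,22,23,28,29,30,31): 1⊕1⊕1⊕0⊕1⊕0⊕0⊕0⊕0⊕1⊕1⊕0⊕0⊕1⊕1⊕0 = 0
s8 (pos 8,9,10,11,12,13,14,15,24,25,26,27,28,29,30,31): 1⊕0⊕1⊕1⊕1⊕0⊕0⊕0⊕0⊕1⊕0⊕1⊕0⊕1⊕1⊕0 = 0
s16 (pos 16,17,18,19,20,21,22,23,24,25,26,27,28,29,30,31): 0⊕1⊕1⊕1⊕0⊕1⊕1⊕0⊕0⊕1⊕0⊕1⊕0⊕1⊕1⊕0 = 1
Syndrome s16…s1 = 10000 → error at position 16.
Flip position 16: 0001110101110000111011001010110 → 0001110101110001111011001010110

0001110101110001111011001010110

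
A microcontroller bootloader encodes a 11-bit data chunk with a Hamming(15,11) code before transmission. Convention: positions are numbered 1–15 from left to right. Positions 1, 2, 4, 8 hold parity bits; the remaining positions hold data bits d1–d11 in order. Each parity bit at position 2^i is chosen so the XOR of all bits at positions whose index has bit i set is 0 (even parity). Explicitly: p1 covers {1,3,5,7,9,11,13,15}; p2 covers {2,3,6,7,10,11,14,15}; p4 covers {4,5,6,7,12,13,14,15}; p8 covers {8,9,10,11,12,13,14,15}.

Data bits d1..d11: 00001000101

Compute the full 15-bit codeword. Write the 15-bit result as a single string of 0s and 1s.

Place data at non-parity positions: p1 p2 0 p4 0 0 0 p8 1 0 0 0 1 0 1
p1 (pos 1,3,5,7,9,11,13,15): XOR of data positions = 0⊕0⊕0⊕1⊕0⊕1⊕1 = 1
p2 (pos 2,3,6,7,10,11,14,15): XOR of data positions = 0⊕0⊕0⊕0⊕0⊕0⊕1 = 1
p4 (pos 4,5,6,7,12,13,14,15): XOR of data positions = 0⊕0⊕0⊕0⊕1⊕0⊕1 = 0
p8 (pos 8,9,10,11,12,13,14,15): XOR of data positions = 1⊕0⊕0⊕0⊕1⊕0⊕1 = 1
Codeword: 110000011000101

110000011000101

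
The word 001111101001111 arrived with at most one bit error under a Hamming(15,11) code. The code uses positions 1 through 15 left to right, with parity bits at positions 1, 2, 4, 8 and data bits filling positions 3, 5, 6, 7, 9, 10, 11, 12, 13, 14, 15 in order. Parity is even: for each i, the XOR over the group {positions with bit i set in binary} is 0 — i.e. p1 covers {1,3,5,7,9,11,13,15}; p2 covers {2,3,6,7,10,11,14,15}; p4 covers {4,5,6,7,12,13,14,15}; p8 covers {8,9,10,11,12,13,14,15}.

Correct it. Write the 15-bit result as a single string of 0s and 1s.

s1 (pos 1,3,5,7,9,11,13,15): 0⊕1⊕1⊕1⊕1⊕0⊕1⊕1 = 0
s2 (pos 2,3,6,7,10,11,14,15): 0⊕1⊕1⊕1⊕0⊕0⊕1⊕1 = 1
s4 (pos 4,5,6,7,12,13,14,15): 1⊕1⊕1⊕1⊕1⊕1⊕1⊕1 = 0
s8 (pos 8,9,10,11,12,13,14,15): 0⊕1⊕0⊕0⊕1⊕1⊕1⊕1 = 1
Syndrome s8…s1 = 1010 → error at position 10.
Flip position 10: 001111101001111 → 001111101101111

001111101101111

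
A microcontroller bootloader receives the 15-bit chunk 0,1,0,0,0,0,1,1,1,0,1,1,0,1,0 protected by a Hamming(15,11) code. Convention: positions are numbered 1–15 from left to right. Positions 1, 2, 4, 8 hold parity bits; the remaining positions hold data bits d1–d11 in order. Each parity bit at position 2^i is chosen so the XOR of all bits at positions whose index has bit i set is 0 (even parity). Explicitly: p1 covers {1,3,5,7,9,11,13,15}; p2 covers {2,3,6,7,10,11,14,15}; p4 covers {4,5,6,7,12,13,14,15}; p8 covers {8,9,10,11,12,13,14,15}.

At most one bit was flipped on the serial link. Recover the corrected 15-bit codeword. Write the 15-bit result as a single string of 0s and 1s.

s1 (pos 1,3,5,7,9,11,13,15): 0⊕0⊕0⊕1⊕1⊕1⊕0⊕0 = 1
s2 (pos 2,3,6,7,10,11,14,15): 1⊕0⊕0⊕1⊕0⊕1⊕1⊕0 = 0
s4 (pos 4,5,6,7,12,13,14,15): 0⊕0⊕0⊕1⊕1⊕0⊕1⊕0 = 1
s8 (pos 8,9,10,11,12,13,14,15): 1⊕1⊕0⊕1⊕1⊕0⊕1⊕0 = 1
Syndrome s8…s1 = 1101 → error at position 13.
Flip position 13: 010000111011010 → 010000111011110

010000111011110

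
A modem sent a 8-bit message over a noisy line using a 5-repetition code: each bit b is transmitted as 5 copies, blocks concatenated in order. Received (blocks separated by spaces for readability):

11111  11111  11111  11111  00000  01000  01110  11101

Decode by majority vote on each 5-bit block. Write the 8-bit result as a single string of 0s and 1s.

11110011

Block 1 (11111): 5 ones → 1
Block 2 (11111): 5 ones → 1
Block 3 (11111): 5 ones → 1
Block 4 (11111): 5 ones → 1
Block 5 (00000): 0 ones → 0
Block 6 (01000): 1 one → 0
Block 7 (01110): 3 ones → 1
Block 8 (11101): 4 ones → 1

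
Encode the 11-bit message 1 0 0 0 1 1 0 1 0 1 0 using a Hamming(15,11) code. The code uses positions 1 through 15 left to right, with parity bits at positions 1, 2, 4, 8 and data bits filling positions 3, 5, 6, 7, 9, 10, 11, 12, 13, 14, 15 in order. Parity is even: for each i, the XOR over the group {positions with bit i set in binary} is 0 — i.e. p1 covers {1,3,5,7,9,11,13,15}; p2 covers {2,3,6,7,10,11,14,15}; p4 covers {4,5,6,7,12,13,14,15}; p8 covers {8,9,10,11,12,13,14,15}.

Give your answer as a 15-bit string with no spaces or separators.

Place data at non-parity positions: p1 p2 1 p4 0 0 0 p8 1 1 0 1 0 1 0
p1 (pos 1,3,5,7,9,11,13,15): XOR of data positions = 1⊕0⊕0⊕1⊕0⊕0⊕0 = 0
p2 (pos 2,3,6,7,10,11,14,15): XOR of data positions = 1⊕0⊕0⊕1⊕0⊕1⊕0 = 1
p4 (pos 4,5,6,7,12,13,14,15): XOR of data positions = 0⊕0⊕0⊕1⊕0⊕1⊕0 = 0
p8 (pos 8,9,10,11,12,13,14,15): XOR of data positions = 1⊕1⊕0⊕1⊕0⊕1⊕0 = 0
Codeword: 011000001101010

011000001101010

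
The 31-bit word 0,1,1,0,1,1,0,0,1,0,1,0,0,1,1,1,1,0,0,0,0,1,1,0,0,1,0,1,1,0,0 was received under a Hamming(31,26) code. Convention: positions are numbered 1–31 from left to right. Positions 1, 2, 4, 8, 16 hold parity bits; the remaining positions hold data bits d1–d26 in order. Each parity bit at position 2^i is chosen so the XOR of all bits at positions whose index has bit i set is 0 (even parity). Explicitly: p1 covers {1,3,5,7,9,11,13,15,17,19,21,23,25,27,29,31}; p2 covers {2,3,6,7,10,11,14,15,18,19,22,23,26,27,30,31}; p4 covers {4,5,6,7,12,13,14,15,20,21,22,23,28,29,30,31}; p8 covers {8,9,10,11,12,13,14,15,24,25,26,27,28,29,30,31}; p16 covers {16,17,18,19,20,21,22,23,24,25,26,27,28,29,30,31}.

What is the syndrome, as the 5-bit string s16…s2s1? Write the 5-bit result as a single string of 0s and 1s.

s1 (pos 1,3,5,7,9,11,13,15,17,19,21,23,25,27,29,31): 0⊕1⊕1⊕0⊕1⊕1⊕0⊕1⊕1⊕0⊕0⊕1⊕0⊕0⊕1⊕0 = 0
s2 (pos 2,3,6,7,10,11,14,15,18,19,22,23,26,27,30,31): 1⊕1⊕1⊕0⊕0⊕1⊕1⊕1⊕0⊕0⊕1⊕1⊕1⊕0⊕0⊕0 = 1
s4 (pos 4,5,6,7,12,13,14,15,20,21,22,23,28,29,30,31): 0⊕1⊕1⊕0⊕0⊕0⊕1⊕1⊕0⊕0⊕1⊕1⊕1⊕1⊕0⊕0 = 0
s8 (pos 8,9,10,11,12,13,14,15,24,25,26,27,28,29,30,31): 0⊕1⊕0⊕1⊕0⊕0⊕1⊕1⊕0⊕0⊕1⊕0⊕1⊕1⊕0⊕0 = 1
s16 (pos 16,17,18,19,20,21,22,23,24,25,26,27,28,29,30,31): 1⊕1⊕0⊕0⊕0⊕0⊕1⊕1⊕0⊕0⊕1⊕0⊕1⊕1⊕0⊕0 = 1
Syndrome s16…s1 = 11010 → error at position 26.

11010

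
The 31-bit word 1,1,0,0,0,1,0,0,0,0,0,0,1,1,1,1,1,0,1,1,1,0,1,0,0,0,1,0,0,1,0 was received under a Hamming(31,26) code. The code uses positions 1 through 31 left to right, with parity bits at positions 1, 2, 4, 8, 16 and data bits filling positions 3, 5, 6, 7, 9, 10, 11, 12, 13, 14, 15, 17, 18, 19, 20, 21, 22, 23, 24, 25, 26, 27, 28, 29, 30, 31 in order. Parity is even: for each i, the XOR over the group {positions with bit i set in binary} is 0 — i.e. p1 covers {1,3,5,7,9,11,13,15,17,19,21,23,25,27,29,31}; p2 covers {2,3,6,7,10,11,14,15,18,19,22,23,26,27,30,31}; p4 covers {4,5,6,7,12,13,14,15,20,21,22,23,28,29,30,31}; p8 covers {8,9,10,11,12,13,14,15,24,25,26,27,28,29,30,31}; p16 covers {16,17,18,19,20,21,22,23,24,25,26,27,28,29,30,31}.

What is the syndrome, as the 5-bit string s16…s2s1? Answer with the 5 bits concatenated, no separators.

s1 (pos 1,3,5,7,9,11,13,15,17,19,21,23,25,27,29,31): 1⊕0⊕0⊕0⊕0⊕0⊕1⊕1⊕1⊕1⊕1⊕1⊕0⊕1⊕0⊕0 = 0
s2 (pos 2,3,6,7,10,11,14,15,18,19,22,23,26,27,30,31): 1⊕0⊕1⊕0⊕0⊕0⊕1⊕1⊕0⊕1⊕0⊕1⊕0⊕1⊕1⊕0 = 0
s4 (pos 4,5,6,7,12,13,14,15,20,21,22,23,28,29,30,31): 0⊕0⊕1⊕0⊕0⊕1⊕1⊕1⊕1⊕1⊕0⊕1⊕0⊕0⊕1⊕0 = 0
s8 (pos 8,9,10,11,12,13,14,15,24,25,26,27,28,29,30,31): 0⊕0⊕0⊕0⊕0⊕1⊕1⊕1⊕0⊕0⊕0⊕1⊕0⊕0⊕1⊕0 = 1
s16 (pos 16,17,18,19,20,21,22,23,24,25,26,27,28,29,30,31): 1⊕1⊕0⊕1⊕1⊕1⊕0⊕1⊕0⊕0⊕0⊕1⊕0⊕0⊕1⊕0 = 0
Syndrome s16…s1 = 01000 → error at position 8.

01000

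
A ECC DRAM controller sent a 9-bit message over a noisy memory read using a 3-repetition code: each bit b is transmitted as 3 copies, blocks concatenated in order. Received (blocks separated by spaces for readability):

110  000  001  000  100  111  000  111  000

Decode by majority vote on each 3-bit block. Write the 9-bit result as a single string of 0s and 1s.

Block 1 (110): 2 ones → 1
Block 2 (000): 0 ones → 0
Block 3 (001): 1 one → 0
Block 4 (000): 0 ones → 0
Block 5 (100): 1 one → 0
Block 6 (111): 3 ones → 1
Block 7 (000): 0 ones → 0
Block 8 (111): 3 ones → 1
Block 9 (000): 0 ones → 0

100001010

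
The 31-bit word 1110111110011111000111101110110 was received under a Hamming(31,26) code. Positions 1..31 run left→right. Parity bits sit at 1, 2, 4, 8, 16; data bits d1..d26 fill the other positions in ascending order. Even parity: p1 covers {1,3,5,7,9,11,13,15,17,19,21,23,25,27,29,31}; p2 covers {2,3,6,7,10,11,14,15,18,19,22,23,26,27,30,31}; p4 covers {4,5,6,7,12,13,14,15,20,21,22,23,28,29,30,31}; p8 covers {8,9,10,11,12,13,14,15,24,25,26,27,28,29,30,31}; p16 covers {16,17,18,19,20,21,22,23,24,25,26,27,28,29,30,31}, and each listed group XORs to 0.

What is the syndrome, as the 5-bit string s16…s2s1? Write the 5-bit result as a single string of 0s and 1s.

01110

s1 (pos 1,3,5,7,9,11,13,15,17,19,21,23,25,27,29,31): 1⊕1⊕1⊕1⊕1⊕0⊕1⊕1⊕0⊕0⊕1⊕1⊕1⊕1⊕1⊕0 = 0
s2 (pos 2,3,6,7,10,11,14,15,18,19,22,23,26,27,30,31): 1⊕1⊕1⊕1⊕0⊕0⊕1⊕1⊕0⊕0⊕1⊕1⊕1⊕1⊕1⊕0 = 1
s4 (pos 4,5,6,7,12,13,14,15,20,21,22,23,28,29,30,31): 0⊕1⊕1⊕1⊕1⊕1⊕1⊕1⊕1⊕1⊕1⊕1⊕0⊕1⊕1⊕0 = 1
s8 (pos 8,9,10,11,12,13,14,15,24,25,26,27,28,29,30,31): 1⊕1⊕0⊕0⊕1⊕1⊕1⊕1⊕0⊕1⊕1⊕1⊕0⊕1⊕1⊕0 = 1
s16 (pos 16,17,18,19,20,21,22,23,24,25,26,27,28,29,30,31): 1⊕0⊕0⊕0⊕1⊕1⊕1⊕1⊕0⊕1⊕1⊕1⊕0⊕1⊕1⊕0 = 0
Syndrome s16…s1 = 01110 → error at position 14.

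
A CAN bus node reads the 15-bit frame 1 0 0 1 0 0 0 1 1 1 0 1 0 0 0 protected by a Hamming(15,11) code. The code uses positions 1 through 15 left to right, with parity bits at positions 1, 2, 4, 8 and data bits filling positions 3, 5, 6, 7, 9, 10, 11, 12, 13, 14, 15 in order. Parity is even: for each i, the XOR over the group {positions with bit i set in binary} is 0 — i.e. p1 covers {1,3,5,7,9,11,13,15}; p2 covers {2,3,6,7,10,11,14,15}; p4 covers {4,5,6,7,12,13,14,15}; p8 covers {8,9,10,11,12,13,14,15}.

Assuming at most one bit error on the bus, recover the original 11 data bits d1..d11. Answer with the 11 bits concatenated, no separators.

00001101000

s1 (pos 1,3,5,7,9,11,13,15): 1⊕0⊕0⊕0⊕1⊕0⊕0⊕0 = 0
s2 (pos 2,3,6,7,10,11,14,15): 0⊕0⊕0⊕0⊕1⊕0⊕0⊕0 = 1
s4 (pos 4,5,6,7,12,13,14,15): 1⊕0⊕0⊕0⊕1⊕0⊕0⊕0 = 0
s8 (pos 8,9,10,11,12,13,14,15): 1⊕1⊕1⊕0⊕1⊕0⊕0⊕0 = 0
Syndrome s8…s1 = 0010 → error at position 2.
Flip position 2: 100100011101000 → 110100011101000
Read data bits from positions 3,5,6,7,9,10,11,12,13,14,15: 00001101000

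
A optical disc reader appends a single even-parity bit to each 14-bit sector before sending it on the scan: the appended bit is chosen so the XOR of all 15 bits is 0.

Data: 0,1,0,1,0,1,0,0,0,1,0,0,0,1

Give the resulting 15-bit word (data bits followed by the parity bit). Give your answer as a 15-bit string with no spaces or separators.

XOR of the 14 data bits: 0⊕1⊕0⊕1⊕0⊕1⊕0⊕0⊕0⊕1⊕0⊕0⊕0⊕1 = 1
Parity bit = 1 (so all 15 bits XOR to 0).

010101000100011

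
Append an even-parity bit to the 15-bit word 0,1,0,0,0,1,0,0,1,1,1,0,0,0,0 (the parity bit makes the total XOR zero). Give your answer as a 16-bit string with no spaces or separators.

XOR of the 15 data bits: 0⊕1⊕0⊕0⊕0⊕1⊕0⊕0⊕1⊕1⊕1⊕0⊕0⊕0⊕0 = 1
Parity bit = 1 (so all 16 bits XOR to 0).

0100010011100001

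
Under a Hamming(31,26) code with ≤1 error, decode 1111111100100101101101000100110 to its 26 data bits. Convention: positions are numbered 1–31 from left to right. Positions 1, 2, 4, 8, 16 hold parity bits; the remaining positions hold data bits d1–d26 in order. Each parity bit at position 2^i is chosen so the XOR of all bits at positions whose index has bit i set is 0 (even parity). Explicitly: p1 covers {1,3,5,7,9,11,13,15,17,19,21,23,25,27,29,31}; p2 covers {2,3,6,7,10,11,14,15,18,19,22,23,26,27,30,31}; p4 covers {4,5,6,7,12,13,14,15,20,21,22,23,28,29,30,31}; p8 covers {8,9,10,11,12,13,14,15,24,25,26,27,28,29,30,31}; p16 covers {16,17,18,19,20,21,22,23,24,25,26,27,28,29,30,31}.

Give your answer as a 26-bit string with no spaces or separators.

s1 (pos 1,3,5,7,9,11,13,15,17,19,21,23,25,27,29,31): 1⊕1⊕1⊕1⊕0⊕1⊕0⊕0⊕1⊕1⊕0⊕0⊕0⊕0⊕1⊕0 = 0
s2 (pos 2,3,6,7,10,11,14,15,18,19,22,23,26,27,30,31): 1⊕1⊕1⊕1⊕0⊕1⊕1⊕0⊕0⊕1⊕1⊕0⊕1⊕0⊕1⊕0 = 0
s4 (pos 4,5,6,7,12,13,14,15,20,21,22,23,28,29,30,31): 1⊕1⊕1⊕1⊕0⊕0⊕1⊕0⊕1⊕0⊕1⊕0⊕0⊕1⊕1⊕0 = 1
s8 (pos 8,9,10,11,12,13,14,15,24,25,26,27,28,29,30,31): 1⊕0⊕0⊕1⊕0⊕0⊕1⊕0⊕0⊕0⊕1⊕0⊕0⊕1⊕1⊕0 = 0
s16 (pos 16,17,18,19,20,21,22,23,24,25,26,27,28,29,30,31): 1⊕1⊕0⊕1⊕1⊕0⊕1⊕0⊕0⊕0⊕1⊕0⊕0⊕1⊕1⊕0 = 0
Syndrome s16…s1 = 00100 → error at position 4.
Flip position 4: 1111111100100101101101000100110 → 1110111100100101101101000100110
Read data bits from positions 3,5,6,7,9,10,11,12,13,14,15,17,18,19,20,21,22,23,24,25,26,27,28,29,30,31: 11110010010101101000100110

11110010010101101000100110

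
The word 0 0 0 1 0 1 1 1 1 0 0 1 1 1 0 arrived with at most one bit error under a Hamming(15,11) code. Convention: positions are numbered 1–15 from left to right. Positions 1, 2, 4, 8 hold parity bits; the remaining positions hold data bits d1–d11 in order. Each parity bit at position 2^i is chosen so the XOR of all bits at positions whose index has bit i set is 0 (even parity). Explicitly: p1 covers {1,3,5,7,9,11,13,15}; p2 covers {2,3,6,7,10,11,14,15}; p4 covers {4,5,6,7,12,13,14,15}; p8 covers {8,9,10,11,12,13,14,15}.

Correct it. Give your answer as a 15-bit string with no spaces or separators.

000101111011110

s1 (pos 1,3,5,7,9,11,13,15): 0⊕0⊕0⊕1⊕1⊕0⊕1⊕0 = 1
s2 (pos 2,3,6,7,10,11,14,15): 0⊕0⊕1⊕1⊕0⊕0⊕1⊕0 = 1
s4 (pos 4,5,6,7,12,13,14,15): 1⊕0⊕1⊕1⊕1⊕1⊕1⊕0 = 0
s8 (pos 8,9,10,11,12,13,14,15): 1⊕1⊕0⊕0⊕1⊕1⊕1⊕0 = 1
Syndrome s8…s1 = 1011 → error at position 11.
Flip position 11: 000101111001110 → 000101111011110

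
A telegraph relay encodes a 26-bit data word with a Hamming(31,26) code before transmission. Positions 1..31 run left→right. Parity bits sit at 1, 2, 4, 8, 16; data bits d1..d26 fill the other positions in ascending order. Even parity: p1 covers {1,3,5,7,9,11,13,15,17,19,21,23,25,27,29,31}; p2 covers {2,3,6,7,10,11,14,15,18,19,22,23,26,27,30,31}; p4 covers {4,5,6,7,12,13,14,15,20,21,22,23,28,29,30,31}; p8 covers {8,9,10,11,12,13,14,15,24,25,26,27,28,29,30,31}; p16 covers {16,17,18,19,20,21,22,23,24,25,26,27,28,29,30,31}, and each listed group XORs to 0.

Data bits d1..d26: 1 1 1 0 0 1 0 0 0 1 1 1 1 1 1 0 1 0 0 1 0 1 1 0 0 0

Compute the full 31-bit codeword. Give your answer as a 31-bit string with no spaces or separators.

1111110001000110111101001011000

Place data at non-parity positions: p1 p2 1 p4 1 1 0 p8 0 1 0 0 0 1 1 p16 1 1 1 1 0 1 0 0 1 0 1 1 0 0 0
p1 (pos 1,3,5,7,9,11,13,15,17,19,21,23,25,27,29,31): XOR of data positions = 1⊕1⊕0⊕0⊕0⊕0⊕1⊕1⊕1⊕0⊕0⊕1⊕1⊕0⊕0 = 1
p2 (pos 2,3,6,7,10,11,14,15,18,19,22,23,26,27,30,31): XOR of data positions = 1⊕1⊕0⊕1⊕0⊕1⊕1⊕1⊕1⊕1⊕0⊕0⊕1⊕0⊕0 = 1
p4 (pos 4,5,6,7,12,13,14,15,20,21,22,23,28,29,30,31): XOR of data positions = 1⊕1⊕0⊕0⊕0⊕1⊕1⊕1⊕0⊕1⊕0⊕1⊕0⊕0⊕0 = 1
p8 (pos 8,9,10,11,12,13,14,15,24,25,26,27,28,29,30,31): XOR of data positions = 0⊕1⊕0⊕0⊕0⊕1⊕1⊕0⊕1⊕0⊕1⊕1⊕0⊕0⊕0 = 0
p16 (pos 16,17,18,19,20,21,22,23,24,25,26,27,28,29,30,31): XOR of data positions = 1⊕1⊕1⊕1⊕0⊕1⊕0⊕0⊕1⊕0⊕1⊕1⊕0⊕0⊕0 = 0
Codeword: 1111110001000110111101001011000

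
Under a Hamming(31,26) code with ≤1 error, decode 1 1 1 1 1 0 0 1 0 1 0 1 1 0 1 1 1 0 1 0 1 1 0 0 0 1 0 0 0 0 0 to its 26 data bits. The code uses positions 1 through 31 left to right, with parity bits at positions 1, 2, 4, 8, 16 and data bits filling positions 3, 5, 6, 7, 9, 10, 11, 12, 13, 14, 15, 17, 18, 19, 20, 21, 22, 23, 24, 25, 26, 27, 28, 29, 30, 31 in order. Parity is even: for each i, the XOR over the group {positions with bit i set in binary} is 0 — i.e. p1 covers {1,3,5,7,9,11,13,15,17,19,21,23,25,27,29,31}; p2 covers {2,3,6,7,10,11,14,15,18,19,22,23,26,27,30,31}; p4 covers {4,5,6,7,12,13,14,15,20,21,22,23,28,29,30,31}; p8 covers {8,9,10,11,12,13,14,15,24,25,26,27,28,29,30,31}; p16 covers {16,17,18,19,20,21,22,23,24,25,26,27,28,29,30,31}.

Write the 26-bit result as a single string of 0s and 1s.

11100101101101011000100000

s1 (pos 1,3,5,7,9,11,13,15,17,19,21,23,25,27,29,31): 1⊕1⊕1⊕0⊕0⊕0⊕1⊕1⊕1⊕1⊕1⊕0⊕0⊕0⊕0⊕0 = 0
s2 (pos 2,3,6,7,10,11,14,15,18,19,22,23,26,27,30,31): 1⊕1⊕0⊕0⊕1⊕0⊕0⊕1⊕0⊕1⊕1⊕0⊕1⊕0⊕0⊕0 = 1
s4 (pos 4,5,6,7,12,13,14,15,20,21,22,23,28,29,30,31): 1⊕1⊕0⊕0⊕1⊕1⊕0⊕1⊕0⊕1⊕1⊕0⊕0⊕0⊕0⊕0 = 1
s8 (pos 8,9,10,11,12,13,14,15,24,25,26,27,28,29,30,31): 1⊕0⊕1⊕0⊕1⊕1⊕0⊕1⊕0⊕0⊕1⊕0⊕0⊕0⊕0⊕0 = 0
s16 (pos 16,17,18,19,20,21,22,23,24,25,26,27,28,29,30,31): 1⊕1⊕0⊕1⊕0⊕1⊕1⊕0⊕0⊕0⊕1⊕0⊕0⊕0⊕0⊕0 = 0
Syndrome s16…s1 = 00110 → error at position 6.
Flip position 6: 1111100101011011101011000100000 → 1111110101011011101011000100000
Read data bits from positions 3,5,6,7,9,10,11,12,13,14,15,17,18,19,20,21,22,23,24,25,26,27,28,29,30,31: 11100101101101011000100000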